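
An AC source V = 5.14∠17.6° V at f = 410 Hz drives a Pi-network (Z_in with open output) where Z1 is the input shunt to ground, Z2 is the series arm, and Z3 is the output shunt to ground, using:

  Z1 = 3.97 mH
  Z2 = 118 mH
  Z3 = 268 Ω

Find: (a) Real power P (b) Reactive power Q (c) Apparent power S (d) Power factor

Step 1 — Angular frequency: ω = 2π·f = 2π·410 = 2576 rad/s.
Step 2 — Component impedances:
  Z1: Z = jωL = j·2576·0.00397 = 0 + j10.23 Ω
  Z2: Z = jωL = j·2576·0.118 = 0 + j304 Ω
  Z3: Z = R = 268 Ω
Step 3 — With open output, the series arm Z2 and the output shunt Z3 appear in series to ground: Z2 + Z3 = 268 + j304 Ω.
Step 4 — Parallel with input shunt Z1: Z_in = Z1 || (Z2 + Z3) = 0.1644 + j10.03 Ω = 10.04∠89.1° Ω.
Step 5 — Source phasor: V = 5.14∠17.6° V = 4.899 + j1.554 V.
Step 6 — Current: I = V / Z = 0.1628 - j0.4856 A = 0.5122∠-71.5° A.
Step 7 — Complex power: S = V·I* = 0.04311 + j2.632 VA.
Step 8 — Real power: P = Re(S) = 0.04311 W.
Step 9 — Reactive power: Q = Im(S) = 2.632 VAR.
Step 10 — Apparent power: |S| = 2.633 VA.
Step 11 — Power factor: PF = P/|S| = 0.01638 (lagging).

(a) P = 0.04311 W  (b) Q = 2.632 VAR  (c) S = 2.633 VA  (d) PF = 0.01638 (lagging)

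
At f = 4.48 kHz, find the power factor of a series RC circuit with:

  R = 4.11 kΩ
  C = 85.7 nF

Step 1 — Angular frequency: ω = 2π·f = 2π·4480 = 2.815e+04 rad/s.
Step 2 — Component impedances:
  R: Z = R = 4110 Ω
  C: Z = 1/(jωC) = -j/(ω·C) = 0 - j414.5 Ω
Step 3 — Series combination: Z_total = R + C = 4110 - j414.5 Ω = 4131∠-5.8° Ω.
Step 4 — Power factor: PF = cos(φ) = Re(Z)/|Z| = 4110/4130.85 = 0.995.
Step 5 — Type: Im(Z) = -414.5 ⇒ leading (phase φ = -5.8°).

PF = 0.995 (leading, φ = -5.8°)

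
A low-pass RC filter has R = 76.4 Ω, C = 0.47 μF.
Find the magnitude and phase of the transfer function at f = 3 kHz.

Step 1 — Angular frequency: ω = 2π·3000 = 1.885e+04 rad/s.
Step 2 — Transfer function: H(jω) = 1/(1 + jωRC).
Step 3 — Denominator: 1 + jωRC = 1 + j·1.885e+04·76.4·4.7e-07 = 1 + j0.6768.
Step 4 — H = 0.6858 - j0.4642.
Step 5 — Magnitude: |H| = 0.8281 (-1.6 dB); phase: φ = -34.1°.

|H| = 0.8281 (-1.6 dB), φ = -34.1°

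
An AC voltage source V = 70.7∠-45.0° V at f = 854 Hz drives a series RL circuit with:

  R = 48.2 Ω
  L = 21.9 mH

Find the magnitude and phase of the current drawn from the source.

Step 1 — Angular frequency: ω = 2π·f = 2π·854 = 5366 rad/s.
Step 2 — Component impedances:
  R: Z = R = 48.2 Ω
  L: Z = jωL = j·5366·0.0219 = 0 + j117.5 Ω
Step 3 — Series combination: Z_total = R + L = 48.2 + j117.5 Ω = 127∠67.7° Ω.
Step 4 — Source phasor: V = 70.7∠-45.0° V = 49.99 - j49.99 V.
Step 5 — Ohm's law: I = V / Z_total = (49.99 - j49.99) / (48.2 + j117.5) = -0.2148 - j0.5135 A.
Step 6 — Convert to polar: |I| = 0.5566 A, ∠I = -112.7°.

I = 0.5566∠-112.7° A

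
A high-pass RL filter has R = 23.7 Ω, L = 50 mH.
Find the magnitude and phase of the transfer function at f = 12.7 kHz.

Step 1 — Angular frequency: ω = 2π·1.27e+04 = 7.98e+04 rad/s.
Step 2 — Transfer function: H(jω) = jωL/(R + jωL).
Step 3 — Numerator jωL = j·3990; denominator R + jωL = 23.7 + j3990.
Step 4 — H = 1 + j0.00594.
Step 5 — Magnitude: |H| = 1 (-0.0 dB); phase: φ = 0.3°.

|H| = 1 (-0.0 dB), φ = 0.3°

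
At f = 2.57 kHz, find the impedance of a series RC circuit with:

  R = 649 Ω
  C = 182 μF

Step 1 — Angular frequency: ω = 2π·f = 2π·2570 = 1.615e+04 rad/s.
Step 2 — Component impedances:
  R: Z = R = 649 Ω
  C: Z = 1/(jωC) = -j/(ω·C) = 0 - j0.3403 Ω
Step 3 — Series combination: Z_total = R + C = 649 - j0.3403 Ω = 649∠-0.0° Ω.

Z = 649 - j0.3403 Ω = 649∠-0.0° Ω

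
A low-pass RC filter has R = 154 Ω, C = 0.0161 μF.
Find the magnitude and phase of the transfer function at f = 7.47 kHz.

Step 1 — Angular frequency: ω = 2π·7470 = 4.694e+04 rad/s.
Step 2 — Transfer function: H(jω) = 1/(1 + jωRC).
Step 3 — Denominator: 1 + jωRC = 1 + j·4.694e+04·154·1.61e-08 = 1 + j0.1164.
Step 4 — H = 0.9866 - j0.1148.
Step 5 — Magnitude: |H| = 0.9933 (-0.1 dB); phase: φ = -6.6°.

|H| = 0.9933 (-0.1 dB), φ = -6.6°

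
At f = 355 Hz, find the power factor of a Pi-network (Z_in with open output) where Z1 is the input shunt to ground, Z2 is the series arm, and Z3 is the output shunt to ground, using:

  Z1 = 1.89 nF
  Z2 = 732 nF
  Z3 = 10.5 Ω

Step 1 — Angular frequency: ω = 2π·f = 2π·355 = 2231 rad/s.
Step 2 — Component impedances:
  Z1: Z = 1/(jωC) = -j/(ω·C) = 0 - j2.372e+05 Ω
  Z2: Z = 1/(jωC) = -j/(ω·C) = 0 - j612.5 Ω
  Z3: Z = R = 10.5 Ω
Step 3 — With open output, the series arm Z2 and the output shunt Z3 appear in series to ground: Z2 + Z3 = 10.5 - j612.5 Ω.
Step 4 — Parallel with input shunt Z1: Z_in = Z1 || (Z2 + Z3) = 10.45 - j610.9 Ω = 611∠-89.0° Ω.
Step 5 — Power factor: PF = cos(φ) = Re(Z)/|Z| = 10.45/611 = 0.0171.
Step 6 — Type: Im(Z) = -610.9 ⇒ leading (phase φ = -89.0°).

PF = 0.0171 (leading, φ = -89.0°)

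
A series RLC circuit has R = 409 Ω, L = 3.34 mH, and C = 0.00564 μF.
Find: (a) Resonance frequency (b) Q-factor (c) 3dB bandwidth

Step 1 — Resonance: ω₀ = 1/√(LC) = 1/√(0.00334·5.64e-09) = 2.304e+05 rad/s.
Step 2 — f₀ = ω₀/(2π) = 3.667e+04 Hz.
Step 3 — Series Q: Q = ω₀L/R = 2.304e+05·0.00334/409 = 1.882.
Step 4 — Bandwidth: Δω = ω₀/Q = 1.225e+05 rad/s; BW = Δω/(2π) = 1.949e+04 Hz.

(a) f₀ = 3.667e+04 Hz  (b) Q = 1.882  (c) BW = 1.949e+04 Hz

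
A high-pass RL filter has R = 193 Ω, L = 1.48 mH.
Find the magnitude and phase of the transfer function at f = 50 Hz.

Step 1 — Angular frequency: ω = 2π·50 = 314.2 rad/s.
Step 2 — Transfer function: H(jω) = jωL/(R + jωL).
Step 3 — Numerator jωL = j·0.465; denominator R + jωL = 193 + j0.465.
Step 4 — H = 5.804e-06 + j0.002409.
Step 5 — Magnitude: |H| = 0.002409 (-52.4 dB); phase: φ = 89.9°.

|H| = 0.002409 (-52.4 dB), φ = 89.9°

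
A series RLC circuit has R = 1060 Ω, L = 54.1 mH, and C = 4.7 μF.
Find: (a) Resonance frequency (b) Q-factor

Step 1 — Resonance condition Im(Z)=0 gives ω₀ = 1/√(LC).
Step 2 — ω₀ = 1/√(0.0541·4.7e-06) = 1983 rad/s.
Step 3 — f₀ = ω₀/(2π) = 315.6 Hz.
Step 4 — Series Q: Q = ω₀L/R = 1983·0.0541/1060 = 0.1012.

(a) f₀ = 315.6 Hz  (b) Q = 0.1012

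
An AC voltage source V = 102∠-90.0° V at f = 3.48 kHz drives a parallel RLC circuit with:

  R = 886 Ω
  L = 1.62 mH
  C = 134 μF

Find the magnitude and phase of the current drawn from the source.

Step 1 — Angular frequency: ω = 2π·f = 2π·3480 = 2.187e+04 rad/s.
Step 2 — Component impedances:
  R: Z = R = 886 Ω
  L: Z = jωL = j·2.187e+04·0.00162 = 0 + j35.42 Ω
  C: Z = 1/(jωC) = -j/(ω·C) = 0 - j0.3413 Ω
Step 3 — Parallel combination: 1/Z_total = 1/R + 1/L + 1/C; Z_total = 0.000134 - j0.3446 Ω = 0.3446∠-90.0° Ω.
Step 4 — Source phasor: V = 102∠-90.0° V = 0 - j102 V.
Step 5 — Ohm's law: I = V / Z_total = (0 - j102) / (0.000134 - j0.3446) = 296 - j0.1151 A.
Step 6 — Convert to polar: |I| = 296 A, ∠I = -0.0°.

I = 296∠-0.0° A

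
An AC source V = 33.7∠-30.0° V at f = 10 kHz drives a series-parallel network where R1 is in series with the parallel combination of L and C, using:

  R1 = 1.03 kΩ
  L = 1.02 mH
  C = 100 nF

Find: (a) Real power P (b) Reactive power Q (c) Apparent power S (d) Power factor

Step 1 — Angular frequency: ω = 2π·f = 2π·1e+04 = 6.283e+04 rad/s.
Step 2 — Component impedances:
  R1: Z = R = 1030 Ω
  L: Z = jωL = j·6.283e+04·0.00102 = 0 + j64.09 Ω
  C: Z = 1/(jωC) = -j/(ω·C) = 0 - j159.2 Ω
Step 3 — Parallel branch: L || C = 1/(1/L + 1/C) = 0 + j107.3 Ω.
Step 4 — Series with R1: Z_total = R1 + (L || C) = 1030 + j107.3 Ω = 1036∠5.9° Ω.
Step 5 — Source phasor: V = 33.7∠-30.0° V = 29.19 - j16.85 V.
Step 6 — Current: I = V / Z = 0.02635 - j0.0191 A = 0.03254∠-35.9° A.
Step 7 — Complex power: S = V·I* = 1.091 + j0.1136 VA.
Step 8 — Real power: P = Re(S) = 1.091 W.
Step 9 — Reactive power: Q = Im(S) = 0.1136 VAR.
Step 10 — Apparent power: |S| = 1.097 VA.
Step 11 — Power factor: PF = P/|S| = 0.9946 (lagging).

(a) P = 1.091 W  (b) Q = 0.1136 VAR  (c) S = 1.097 VA  (d) PF = 0.9946 (lagging)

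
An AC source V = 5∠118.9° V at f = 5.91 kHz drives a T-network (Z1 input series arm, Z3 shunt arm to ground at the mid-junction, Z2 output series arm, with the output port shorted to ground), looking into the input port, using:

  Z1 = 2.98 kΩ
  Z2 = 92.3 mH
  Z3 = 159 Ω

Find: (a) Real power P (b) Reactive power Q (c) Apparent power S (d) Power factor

Step 1 — Angular frequency: ω = 2π·f = 2π·5910 = 3.713e+04 rad/s.
Step 2 — Component impedances:
  Z1: Z = R = 2980 Ω
  Z2: Z = jωL = j·3.713e+04·0.0923 = 0 + j3427 Ω
  Z3: Z = R = 159 Ω
Step 3 — With the output port shorted to ground, the output series arm Z2 runs from the junction to ground; the shunt arm Z3 also runs from the junction to ground. They appear in parallel: Z3 || Z2 = 158.7 + j7.36 Ω.
Step 4 — Series with input arm Z1: Z_in = Z1 + (Z3 || Z2) = 3139 + j7.36 Ω = 3139∠0.1° Ω.
Step 5 — Source phasor: V = 5∠118.9° V = -2.416 + j4.377 V.
Step 6 — Current: I = V / Z = -0.0007666 + j0.001396 A = 0.001593∠118.8° A.
Step 7 — Complex power: S = V·I* = 0.007965 + j1.868e-05 VA.
Step 8 — Real power: P = Re(S) = 0.007965 W.
Step 9 — Reactive power: Q = Im(S) = 1.868e-05 VAR.
Step 10 — Apparent power: |S| = 0.007965 VA.
Step 11 — Power factor: PF = P/|S| = 1 (lagging).

(a) P = 0.007965 W  (b) Q = 1.868e-05 VAR  (c) S = 0.007965 VA  (d) PF = 1 (lagging)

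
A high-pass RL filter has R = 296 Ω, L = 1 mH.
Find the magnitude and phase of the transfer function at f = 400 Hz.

Step 1 — Angular frequency: ω = 2π·400 = 2513 rad/s.
Step 2 — Transfer function: H(jω) = jωL/(R + jωL).
Step 3 — Numerator jωL = j·2.513; denominator R + jωL = 296 + j2.513.
Step 4 — H = 7.209e-05 + j0.00849.
Step 5 — Magnitude: |H| = 0.00849 (-41.4 dB); phase: φ = 89.5°.

|H| = 0.00849 (-41.4 dB), φ = 89.5°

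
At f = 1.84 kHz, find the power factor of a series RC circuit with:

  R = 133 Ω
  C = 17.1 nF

Step 1 — Angular frequency: ω = 2π·f = 2π·1840 = 1.156e+04 rad/s.
Step 2 — Component impedances:
  R: Z = R = 133 Ω
  C: Z = 1/(jωC) = -j/(ω·C) = 0 - j5058 Ω
Step 3 — Series combination: Z_total = R + C = 133 - j5058 Ω = 5060∠-88.5° Ω.
Step 4 — Power factor: PF = cos(φ) = Re(Z)/|Z| = 133/5060 = 0.02628.
Step 5 — Type: Im(Z) = -5058 ⇒ leading (phase φ = -88.5°).

PF = 0.02628 (leading, φ = -88.5°)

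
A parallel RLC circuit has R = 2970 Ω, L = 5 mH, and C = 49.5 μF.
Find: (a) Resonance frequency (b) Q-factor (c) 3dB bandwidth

Step 1 — Resonance: ω₀ = 1/√(LC) = 1/√(0.005·4.95e-05) = 2010 rad/s.
Step 2 — f₀ = ω₀/(2π) = 319.9 Hz.
Step 3 — Parallel Q: Q = R/(ω₀L) = 2970/(2010·0.005) = 295.5.
Step 4 — Bandwidth: Δω = ω₀/Q = 6.802 rad/s; BW = Δω/(2π) = 1.083 Hz.

(a) f₀ = 319.9 Hz  (b) Q = 295.5  (c) BW = 1.083 Hz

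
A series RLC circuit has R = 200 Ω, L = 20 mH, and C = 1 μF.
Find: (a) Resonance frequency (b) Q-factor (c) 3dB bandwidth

Step 1 — Resonance: ω₀ = 1/√(LC) = 1/√(0.02·1e-06) = 7071 rad/s.
Step 2 — f₀ = ω₀/(2π) = 1125 Hz.
Step 3 — Series Q: Q = ω₀L/R = 7071·0.02/200 = 0.7071.
Step 4 — Bandwidth: Δω = ω₀/Q = 1e+04 rad/s; BW = Δω/(2π) = 1592 Hz.

(a) f₀ = 1125 Hz  (b) Q = 0.7071  (c) BW = 1592 Hz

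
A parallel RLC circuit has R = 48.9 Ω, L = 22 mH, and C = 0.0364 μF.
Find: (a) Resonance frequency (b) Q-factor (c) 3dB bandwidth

Step 1 — Resonance: ω₀ = 1/√(LC) = 1/√(0.022·3.64e-08) = 3.534e+04 rad/s.
Step 2 — f₀ = ω₀/(2π) = 5624 Hz.
Step 3 — Parallel Q: Q = R/(ω₀L) = 48.9/(3.534e+04·0.022) = 0.0629.
Step 4 — Bandwidth: Δω = ω₀/Q = 5.618e+05 rad/s; BW = Δω/(2π) = 8.941e+04 Hz.

(a) f₀ = 5624 Hz  (b) Q = 0.0629  (c) BW = 8.941e+04 Hz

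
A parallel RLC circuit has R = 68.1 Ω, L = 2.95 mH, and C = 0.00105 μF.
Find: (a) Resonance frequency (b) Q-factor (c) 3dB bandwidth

Step 1 — Resonance: ω₀ = 1/√(LC) = 1/√(0.00295·1.05e-09) = 5.682e+05 rad/s.
Step 2 — f₀ = ω₀/(2π) = 9.043e+04 Hz.
Step 3 — Parallel Q: Q = R/(ω₀L) = 68.1/(5.682e+05·0.00295) = 0.04063.
Step 4 — Bandwidth: Δω = ω₀/Q = 1.399e+07 rad/s; BW = Δω/(2π) = 2.226e+06 Hz.

(a) f₀ = 9.043e+04 Hz  (b) Q = 0.04063  (c) BW = 2.226e+06 Hz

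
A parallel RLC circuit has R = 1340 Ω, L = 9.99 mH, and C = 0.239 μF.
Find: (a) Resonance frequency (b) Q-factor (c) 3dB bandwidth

Step 1 — Resonance: ω₀ = 1/√(LC) = 1/√(0.00999·2.39e-07) = 2.047e+04 rad/s.
Step 2 — f₀ = ω₀/(2π) = 3257 Hz.
Step 3 — Parallel Q: Q = R/(ω₀L) = 1340/(2.047e+04·0.00999) = 6.554.
Step 4 — Bandwidth: Δω = ω₀/Q = 3122 rad/s; BW = Δω/(2π) = 497 Hz.

(a) f₀ = 3257 Hz  (b) Q = 6.554  (c) BW = 497 Hz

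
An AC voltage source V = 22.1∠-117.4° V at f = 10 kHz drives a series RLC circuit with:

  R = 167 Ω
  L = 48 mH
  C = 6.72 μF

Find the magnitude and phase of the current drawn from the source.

Step 1 — Angular frequency: ω = 2π·f = 2π·1e+04 = 6.283e+04 rad/s.
Step 2 — Component impedances:
  R: Z = R = 167 Ω
  L: Z = jωL = j·6.283e+04·0.048 = 0 + j3016 Ω
  C: Z = 1/(jωC) = -j/(ω·C) = 0 - j2.368 Ω
Step 3 — Series combination: Z_total = R + L + C = 167 + j3014 Ω = 3018∠86.8° Ω.
Step 4 — Source phasor: V = 22.1∠-117.4° V = -10.17 - j19.62 V.
Step 5 — Ohm's law: I = V / Z_total = (-10.17 - j19.62) / (167 + j3014) = -0.006677 + j0.003005 A.
Step 6 — Convert to polar: |I| = 0.007322 A, ∠I = 155.8°.

I = 0.007322∠155.8° A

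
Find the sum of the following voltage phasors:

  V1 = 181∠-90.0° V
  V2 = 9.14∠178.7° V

Step 1 — Convert each phasor to rectangular form:
  V1 = 181·(cos(-90.0°) + j·sin(-90.0°)) = 0 - j181 V
  V2 = 9.14·(cos(178.7°) + j·sin(178.7°)) = -9.138 + j0.2074 V
Step 2 — Sum components: V_total = -9.138 - j180.8 V.
Step 3 — Convert to polar: |V_total| = 181 V, ∠V_total = -92.9°.

V_total = 181∠-92.9° V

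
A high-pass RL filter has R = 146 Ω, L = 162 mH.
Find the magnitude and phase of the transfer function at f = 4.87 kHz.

Step 1 — Angular frequency: ω = 2π·4870 = 3.06e+04 rad/s.
Step 2 — Transfer function: H(jω) = jωL/(R + jωL).
Step 3 — Numerator jωL = j·4957; denominator R + jωL = 146 + j4957.
Step 4 — H = 0.9991 + j0.02943.
Step 5 — Magnitude: |H| = 0.9996 (-0.0 dB); phase: φ = 1.7°.

|H| = 0.9996 (-0.0 dB), φ = 1.7°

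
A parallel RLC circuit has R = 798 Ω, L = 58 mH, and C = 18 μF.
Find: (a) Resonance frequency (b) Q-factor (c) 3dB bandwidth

Step 1 — Resonance: ω₀ = 1/√(LC) = 1/√(0.058·1.8e-05) = 978.7 rad/s.
Step 2 — f₀ = ω₀/(2π) = 155.8 Hz.
Step 3 — Parallel Q: Q = R/(ω₀L) = 798/(978.7·0.058) = 14.06.
Step 4 — Bandwidth: Δω = ω₀/Q = 69.62 rad/s; BW = Δω/(2π) = 11.08 Hz.

(a) f₀ = 155.8 Hz  (b) Q = 14.06  (c) BW = 11.08 Hz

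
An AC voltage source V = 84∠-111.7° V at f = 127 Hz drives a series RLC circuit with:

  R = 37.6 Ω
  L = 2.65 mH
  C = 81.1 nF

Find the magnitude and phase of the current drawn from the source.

Step 1 — Angular frequency: ω = 2π·f = 2π·127 = 798 rad/s.
Step 2 — Component impedances:
  R: Z = R = 37.6 Ω
  L: Z = jωL = j·798·0.00265 = 0 + j2.115 Ω
  C: Z = 1/(jωC) = -j/(ω·C) = 0 - j1.545e+04 Ω
Step 3 — Series combination: Z_total = R + L + C = 37.6 - j1.545e+04 Ω = 1.545e+04∠-89.9° Ω.
Step 4 — Source phasor: V = 84∠-111.7° V = -31.06 - j78.05 V.
Step 5 — Ohm's law: I = V / Z_total = (-31.06 - j78.05) / (37.6 - j1.545e+04) = 0.005047 - j0.002023 A.
Step 6 — Convert to polar: |I| = 0.005437 A, ∠I = -21.8°.

I = 0.005437∠-21.8° A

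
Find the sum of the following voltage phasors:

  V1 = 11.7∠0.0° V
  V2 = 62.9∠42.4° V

Step 1 — Convert each phasor to rectangular form:
  V1 = 11.7·(cos(0.0°) + j·sin(0.0°)) = 11.7 V
  V2 = 62.9·(cos(42.4°) + j·sin(42.4°)) = 46.45 + j42.41 V
Step 2 — Sum components: V_total = 58.15 + j42.41 V.
Step 3 — Convert to polar: |V_total| = 71.97 V, ∠V_total = 36.1°.

V_total = 71.97∠36.1° V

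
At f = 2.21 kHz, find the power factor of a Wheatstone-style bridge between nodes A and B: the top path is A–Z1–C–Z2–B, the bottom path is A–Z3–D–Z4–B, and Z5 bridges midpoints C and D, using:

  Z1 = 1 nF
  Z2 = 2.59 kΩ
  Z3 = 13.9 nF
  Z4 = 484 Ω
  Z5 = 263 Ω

Step 1 — Angular frequency: ω = 2π·f = 2π·2210 = 1.389e+04 rad/s.
Step 2 — Component impedances:
  Z1: Z = 1/(jωC) = -j/(ω·C) = 0 - j7.202e+04 Ω
  Z2: Z = R = 2590 Ω
  Z3: Z = 1/(jωC) = -j/(ω·C) = 0 - j5181 Ω
  Z4: Z = R = 484 Ω
  Z5: Z = R = 263 Ω
Step 3 — Bridge requires nodal analysis (the Z5 bridge couples midpoints C and D, so the two paths cannot be reduced to a simple series/parallel combination). Setting node B to ground and injecting 1 A at node A, the 3-node admittance system at A, C, D solves to V_A = Z_AB = 409.8 - j4833 Ω = 4851∠-85.2° Ω.
Step 4 — Power factor: PF = cos(φ) = Re(Z)/|Z| = 409.8/4851 = 0.08448.
Step 5 — Type: Im(Z) = -4833 ⇒ leading (phase φ = -85.2°).

PF = 0.08448 (leading, φ = -85.2°)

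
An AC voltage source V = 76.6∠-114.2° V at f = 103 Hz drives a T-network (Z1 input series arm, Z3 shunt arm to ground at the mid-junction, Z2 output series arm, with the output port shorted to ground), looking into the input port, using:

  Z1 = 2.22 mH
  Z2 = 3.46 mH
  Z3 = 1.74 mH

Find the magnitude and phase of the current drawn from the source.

Step 1 — Angular frequency: ω = 2π·f = 2π·103 = 647.2 rad/s.
Step 2 — Component impedances:
  Z1: Z = jωL = j·647.2·0.00222 = 0 + j1.437 Ω
  Z2: Z = jωL = j·647.2·0.00346 = 0 + j2.239 Ω
  Z3: Z = jωL = j·647.2·0.00174 = 0 + j1.126 Ω
Step 3 — With the output port shorted to ground, the output series arm Z2 runs from the junction to ground; the shunt arm Z3 also runs from the junction to ground. They appear in parallel: Z3 || Z2 = 0 + j0.7493 Ω.
Step 4 — Series with input arm Z1: Z_in = Z1 + (Z3 || Z2) = 0 + j2.186 Ω = 2.186∠90.0° Ω.
Step 5 — Source phasor: V = 76.6∠-114.2° V = -31.4 - j69.87 V.
Step 6 — Ohm's law: I = V / Z_total = (-31.4 - j69.87) / (0 + j2.186) = -31.96 + j14.36 A.
Step 7 — Convert to polar: |I| = 35.04 A, ∠I = 155.8°.

I = 35.04∠155.8° A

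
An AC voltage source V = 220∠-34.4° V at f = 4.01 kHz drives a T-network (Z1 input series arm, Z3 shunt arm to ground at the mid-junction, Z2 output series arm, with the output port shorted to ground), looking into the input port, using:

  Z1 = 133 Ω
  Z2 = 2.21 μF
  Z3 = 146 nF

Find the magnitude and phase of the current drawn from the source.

Step 1 — Angular frequency: ω = 2π·f = 2π·4010 = 2.52e+04 rad/s.
Step 2 — Component impedances:
  Z1: Z = R = 133 Ω
  Z2: Z = 1/(jωC) = -j/(ω·C) = 0 - j17.96 Ω
  Z3: Z = 1/(jωC) = -j/(ω·C) = 0 - j271.8 Ω
Step 3 — With the output port shorted to ground, the output series arm Z2 runs from the junction to ground; the shunt arm Z3 also runs from the junction to ground. They appear in parallel: Z3 || Z2 = 0 - j16.85 Ω.
Step 4 — Series with input arm Z1: Z_in = Z1 + (Z3 || Z2) = 133 - j16.85 Ω = 134.1∠-7.2° Ω.
Step 5 — Source phasor: V = 220∠-34.4° V = 181.5 - j124.3 V.
Step 6 — Ohm's law: I = V / Z_total = (181.5 - j124.3) / (133 - j16.85) = 1.46 - j0.7496 A.
Step 7 — Convert to polar: |I| = 1.641 A, ∠I = -27.2°.

I = 1.641∠-27.2° A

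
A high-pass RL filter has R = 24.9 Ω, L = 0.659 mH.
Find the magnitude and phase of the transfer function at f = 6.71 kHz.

Step 1 — Angular frequency: ω = 2π·6710 = 4.216e+04 rad/s.
Step 2 — Transfer function: H(jω) = jωL/(R + jωL).
Step 3 — Numerator jωL = j·27.78; denominator R + jωL = 24.9 + j27.78.
Step 4 — H = 0.5546 + j0.497.
Step 5 — Magnitude: |H| = 0.7447 (-2.6 dB); phase: φ = 41.9°.

|H| = 0.7447 (-2.6 dB), φ = 41.9°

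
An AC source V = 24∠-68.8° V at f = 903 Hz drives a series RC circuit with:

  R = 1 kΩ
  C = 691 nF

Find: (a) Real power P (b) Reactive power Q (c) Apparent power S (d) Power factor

Step 1 — Angular frequency: ω = 2π·f = 2π·903 = 5674 rad/s.
Step 2 — Component impedances:
  R: Z = R = 1000 Ω
  C: Z = 1/(jωC) = -j/(ω·C) = 0 - j255.1 Ω
Step 3 — Series combination: Z_total = R + C = 1000 - j255.1 Ω = 1032∠-14.3° Ω.
Step 4 — Source phasor: V = 24∠-68.8° V = 8.679 - j22.38 V.
Step 5 — Current: I = V / Z = 0.01351 - j0.01893 A = 0.02326∠-54.5° A.
Step 6 — Complex power: S = V·I* = 0.5408 - j0.1379 VA.
Step 7 — Real power: P = Re(S) = 0.5408 W.
Step 8 — Reactive power: Q = Im(S) = -0.1379 VAR.
Step 9 — Apparent power: |S| = 0.5581 VA.
Step 10 — Power factor: PF = P/|S| = 0.969 (leading).

(a) P = 0.5408 W  (b) Q = -0.1379 VAR  (c) S = 0.5581 VA  (d) PF = 0.969 (leading)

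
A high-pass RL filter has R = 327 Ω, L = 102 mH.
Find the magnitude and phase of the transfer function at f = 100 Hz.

Step 1 — Angular frequency: ω = 2π·100 = 628.3 rad/s.
Step 2 — Transfer function: H(jω) = jωL/(R + jωL).
Step 3 — Numerator jωL = j·64.09; denominator R + jωL = 327 + j64.09.
Step 4 — H = 0.03699 + j0.1887.
Step 5 — Magnitude: |H| = 0.1923 (-14.3 dB); phase: φ = 78.9°.

|H| = 0.1923 (-14.3 dB), φ = 78.9°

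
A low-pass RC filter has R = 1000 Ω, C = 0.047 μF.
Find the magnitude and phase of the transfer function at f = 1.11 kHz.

Step 1 — Angular frequency: ω = 2π·1110 = 6974 rad/s.
Step 2 — Transfer function: H(jω) = 1/(1 + jωRC).
Step 3 — Denominator: 1 + jωRC = 1 + j·6974·1000·4.7e-08 = 1 + j0.3278.
Step 4 — H = 0.903 - j0.296.
Step 5 — Magnitude: |H| = 0.9503 (-0.4 dB); phase: φ = -18.1°.

|H| = 0.9503 (-0.4 dB), φ = -18.1°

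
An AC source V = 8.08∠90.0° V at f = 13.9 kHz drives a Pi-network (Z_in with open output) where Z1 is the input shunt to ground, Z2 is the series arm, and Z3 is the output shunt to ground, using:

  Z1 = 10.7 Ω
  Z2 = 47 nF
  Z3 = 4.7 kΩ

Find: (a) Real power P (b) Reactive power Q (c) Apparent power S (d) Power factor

Step 1 — Angular frequency: ω = 2π·f = 2π·1.39e+04 = 8.734e+04 rad/s.
Step 2 — Component impedances:
  Z1: Z = R = 10.7 Ω
  Z2: Z = 1/(jωC) = -j/(ω·C) = 0 - j243.6 Ω
  Z3: Z = R = 4700 Ω
Step 3 — With open output, the series arm Z2 and the output shunt Z3 appear in series to ground: Z2 + Z3 = 4700 - j243.6 Ω.
Step 4 — Parallel with input shunt Z1: Z_in = Z1 || (Z2 + Z3) = 10.68 - j0.001254 Ω = 10.68∠-0.0° Ω.
Step 5 — Source phasor: V = 8.08∠90.0° V = 0 + j8.08 V.
Step 6 — Current: I = V / Z = -8.887e-05 + j0.7569 A = 0.7569∠90.0° A.
Step 7 — Complex power: S = V·I* = 6.115 - j0.0007181 VA.
Step 8 — Real power: P = Re(S) = 6.115 W.
Step 9 — Reactive power: Q = Im(S) = -0.0007181 VAR.
Step 10 — Apparent power: |S| = 6.115 VA.
Step 11 — Power factor: PF = P/|S| = 1 (leading).

(a) P = 6.115 W  (b) Q = -0.0007181 VAR  (c) S = 6.115 VA  (d) PF = 1 (leading)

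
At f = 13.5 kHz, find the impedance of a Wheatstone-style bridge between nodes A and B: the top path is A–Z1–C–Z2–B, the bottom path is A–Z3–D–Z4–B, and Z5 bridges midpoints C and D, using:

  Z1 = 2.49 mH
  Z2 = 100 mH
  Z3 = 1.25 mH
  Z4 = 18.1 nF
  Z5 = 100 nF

Step 1 — Angular frequency: ω = 2π·f = 2π·1.35e+04 = 8.482e+04 rad/s.
Step 2 — Component impedances:
  Z1: Z = jωL = j·8.482e+04·0.00249 = 0 + j211.2 Ω
  Z2: Z = jωL = j·8.482e+04·0.1 = 0 + j8482 Ω
  Z3: Z = jωL = j·8.482e+04·0.00125 = 0 + j106 Ω
  Z4: Z = 1/(jωC) = -j/(ω·C) = 0 - j651.3 Ω
  Z5: Z = 1/(jωC) = -j/(ω·C) = 0 - j117.9 Ω
Step 3 — Bridge requires nodal analysis (the Z5 bridge couples midpoints C and D, so the two paths cannot be reduced to a simple series/parallel combination). Setting node B to ground and injecting 1 A at node A, the 3-node admittance system at A, C, D solves to V_A = Z_AB = 0 - j668.4 Ω = 668.4∠-90.0° Ω.

Z = 0 - j668.4 Ω = 668.4∠-90.0° Ω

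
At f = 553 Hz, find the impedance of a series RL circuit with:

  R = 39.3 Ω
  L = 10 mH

Step 1 — Angular frequency: ω = 2π·f = 2π·553 = 3475 rad/s.
Step 2 — Component impedances:
  R: Z = R = 39.3 Ω
  L: Z = jωL = j·3475·0.01 = 0 + j34.75 Ω
Step 3 — Series combination: Z_total = R + L = 39.3 + j34.75 Ω = 52.46∠41.5° Ω.

Z = 39.3 + j34.75 Ω = 52.46∠41.5° Ω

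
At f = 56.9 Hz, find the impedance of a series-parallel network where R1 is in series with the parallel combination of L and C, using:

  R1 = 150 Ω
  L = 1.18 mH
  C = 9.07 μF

Step 1 — Angular frequency: ω = 2π·f = 2π·56.9 = 357.5 rad/s.
Step 2 — Component impedances:
  R1: Z = R = 150 Ω
  L: Z = jωL = j·357.5·0.00118 = 0 + j0.4219 Ω
  C: Z = 1/(jωC) = -j/(ω·C) = 0 - j308.4 Ω
Step 3 — Parallel branch: L || C = 1/(1/L + 1/C) = 0 + j0.4224 Ω.
Step 4 — Series with R1: Z_total = R1 + (L || C) = 150 + j0.4224 Ω = 150∠0.2° Ω.

Z = 150 + j0.4224 Ω = 150∠0.2° Ω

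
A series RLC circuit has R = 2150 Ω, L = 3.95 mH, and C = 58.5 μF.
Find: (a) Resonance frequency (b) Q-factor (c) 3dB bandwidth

Step 1 — Resonance condition Im(Z)=0 gives ω₀ = 1/√(LC).
Step 2 — ω₀ = 1/√(0.00395·5.85e-05) = 2080 rad/s.
Step 3 — f₀ = ω₀/(2π) = 331.1 Hz.
Step 4 — Series Q: Q = ω₀L/R = 2080·0.00395/2150 = 0.003822.
Step 5 — 3dB bandwidth: Δω = ω₀/Q = 5.443e+05 rad/s; BW = Δω/(2π) = 8.663e+04 Hz.

(a) f₀ = 331.1 Hz  (b) Q = 0.003822  (c) BW = 8.663e+04 Hz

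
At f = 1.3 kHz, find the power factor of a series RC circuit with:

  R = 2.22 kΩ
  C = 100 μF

Step 1 — Angular frequency: ω = 2π·f = 2π·1300 = 8168 rad/s.
Step 2 — Component impedances:
  R: Z = R = 2220 Ω
  C: Z = 1/(jωC) = -j/(ω·C) = 0 - j1.224 Ω
Step 3 — Series combination: Z_total = R + C = 2220 - j1.224 Ω = 2220∠-0.0° Ω.
Step 4 — Power factor: PF = cos(φ) = Re(Z)/|Z| = 2220/2220 = 1.
Step 5 — Type: Im(Z) = -1.224 ⇒ leading (phase φ = -0.0°).

PF = 1 (leading, φ = -0.0°)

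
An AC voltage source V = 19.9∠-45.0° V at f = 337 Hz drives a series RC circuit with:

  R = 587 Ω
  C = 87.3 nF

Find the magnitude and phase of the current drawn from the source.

Step 1 — Angular frequency: ω = 2π·f = 2π·337 = 2117 rad/s.
Step 2 — Component impedances:
  R: Z = R = 587 Ω
  C: Z = 1/(jωC) = -j/(ω·C) = 0 - j5410 Ω
Step 3 — Series combination: Z_total = R + C = 587 - j5410 Ω = 5441∠-83.8° Ω.
Step 4 — Source phasor: V = 19.9∠-45.0° V = 14.07 - j14.07 V.
Step 5 — Ohm's law: I = V / Z_total = (14.07 - j14.07) / (587 - j5410) = 0.00285 + j0.002292 A.
Step 6 — Convert to polar: |I| = 0.003657 A, ∠I = 38.8°.

I = 0.003657∠38.8° A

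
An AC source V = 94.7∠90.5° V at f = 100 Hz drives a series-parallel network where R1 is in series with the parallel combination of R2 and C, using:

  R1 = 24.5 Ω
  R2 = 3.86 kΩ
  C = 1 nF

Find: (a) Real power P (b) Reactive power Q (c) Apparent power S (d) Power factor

Step 1 — Angular frequency: ω = 2π·f = 2π·100 = 628.3 rad/s.
Step 2 — Component impedances:
  R1: Z = R = 24.5 Ω
  R2: Z = R = 3860 Ω
  C: Z = 1/(jωC) = -j/(ω·C) = 0 - j1.592e+06 Ω
Step 3 — Parallel branch: R2 || C = 1/(1/R2 + 1/C) = 3860 - j9.362 Ω.
Step 4 — Series with R1: Z_total = R1 + (R2 || C) = 3884 - j9.362 Ω = 3884∠-0.1° Ω.
Step 5 — Source phasor: V = 94.7∠90.5° V = -0.8264 + j94.7 V.
Step 6 — Current: I = V / Z = -0.0002715 + j0.02438 A = 0.02438∠90.6° A.
Step 7 — Complex power: S = V·I* = 2.309 - j0.005564 VA.
Step 8 — Real power: P = Re(S) = 2.309 W.
Step 9 — Reactive power: Q = Im(S) = -0.005564 VAR.
Step 10 — Apparent power: |S| = 2.309 VA.
Step 11 — Power factor: PF = P/|S| = 1 (leading).

(a) P = 2.309 W  (b) Q = -0.005564 VAR  (c) S = 2.309 VA  (d) PF = 1 (leading)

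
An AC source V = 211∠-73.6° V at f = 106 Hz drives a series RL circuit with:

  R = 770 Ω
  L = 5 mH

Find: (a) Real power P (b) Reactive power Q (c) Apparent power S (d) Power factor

Step 1 — Angular frequency: ω = 2π·f = 2π·106 = 666 rad/s.
Step 2 — Component impedances:
  R: Z = R = 770 Ω
  L: Z = jωL = j·666·0.005 = 0 + j3.33 Ω
Step 3 — Series combination: Z_total = R + L = 770 + j3.33 Ω = 770∠0.2° Ω.
Step 4 — Source phasor: V = 211∠-73.6° V = 59.57 - j202.4 V.
Step 5 — Current: I = V / Z = 0.07623 - j0.2632 A = 0.274∠-73.8° A.
Step 6 — Complex power: S = V·I* = 57.82 + j0.2501 VA.
Step 7 — Real power: P = Re(S) = 57.82 W.
Step 8 — Reactive power: Q = Im(S) = 0.2501 VAR.
Step 9 — Apparent power: |S| = 57.82 VA.
Step 10 — Power factor: PF = P/|S| = 1 (lagging).

(a) P = 57.82 W  (b) Q = 0.2501 VAR  (c) S = 57.82 VA  (d) PF = 1 (lagging)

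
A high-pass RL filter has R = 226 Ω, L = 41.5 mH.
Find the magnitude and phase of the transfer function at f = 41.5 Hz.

Step 1 — Angular frequency: ω = 2π·41.5 = 260.8 rad/s.
Step 2 — Transfer function: H(jω) = jωL/(R + jωL).
Step 3 — Numerator jωL = j·10.82; denominator R + jωL = 226 + j10.82.
Step 4 — H = 0.002287 + j0.04777.
Step 5 — Magnitude: |H| = 0.04783 (-26.4 dB); phase: φ = 87.3°.

|H| = 0.04783 (-26.4 dB), φ = 87.3°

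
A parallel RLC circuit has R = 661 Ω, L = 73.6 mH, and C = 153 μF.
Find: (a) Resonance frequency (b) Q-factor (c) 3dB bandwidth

Step 1 — Resonance: ω₀ = 1/√(LC) = 1/√(0.0736·0.000153) = 298 rad/s.
Step 2 — f₀ = ω₀/(2π) = 47.43 Hz.
Step 3 — Parallel Q: Q = R/(ω₀L) = 661/(298·0.0736) = 30.14.
Step 4 — Bandwidth: Δω = ω₀/Q = 9.888 rad/s; BW = Δω/(2π) = 1.574 Hz.

(a) f₀ = 47.43 Hz  (b) Q = 30.14  (c) BW = 1.574 Hz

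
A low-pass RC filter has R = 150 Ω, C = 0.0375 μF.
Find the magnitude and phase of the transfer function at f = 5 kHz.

Step 1 — Angular frequency: ω = 2π·5000 = 3.142e+04 rad/s.
Step 2 — Transfer function: H(jω) = 1/(1 + jωRC).
Step 3 — Denominator: 1 + jωRC = 1 + j·3.142e+04·150·3.75e-08 = 1 + j0.1767.
Step 4 — H = 0.9697 - j0.1714.
Step 5 — Magnitude: |H| = 0.9847 (-0.1 dB); phase: φ = -10.0°.

|H| = 0.9847 (-0.1 dB), φ = -10.0°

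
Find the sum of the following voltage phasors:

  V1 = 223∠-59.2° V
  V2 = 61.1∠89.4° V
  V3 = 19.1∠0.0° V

Step 1 — Convert each phasor to rectangular form:
  V1 = 223·(cos(-59.2°) + j·sin(-59.2°)) = 114.2 - j191.5 V
  V2 = 61.1·(cos(89.4°) + j·sin(89.4°)) = 0.6398 + j61.1 V
  V3 = 19.1·(cos(0.0°) + j·sin(0.0°)) = 19.1 V
Step 2 — Sum components: V_total = 133.9 - j130.5 V.
Step 3 — Convert to polar: |V_total| = 187 V, ∠V_total = -44.2°.

V_total = 187∠-44.2° V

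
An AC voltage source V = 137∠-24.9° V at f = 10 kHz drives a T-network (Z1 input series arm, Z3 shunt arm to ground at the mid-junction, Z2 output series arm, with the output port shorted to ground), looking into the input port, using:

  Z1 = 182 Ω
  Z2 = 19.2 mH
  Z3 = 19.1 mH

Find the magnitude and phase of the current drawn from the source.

Step 1 — Angular frequency: ω = 2π·f = 2π·1e+04 = 6.283e+04 rad/s.
Step 2 — Component impedances:
  Z1: Z = R = 182 Ω
  Z2: Z = jωL = j·6.283e+04·0.0192 = 0 + j1206 Ω
  Z3: Z = jωL = j·6.283e+04·0.0191 = 0 + j1200 Ω
Step 3 — With the output port shorted to ground, the output series arm Z2 runs from the junction to ground; the shunt arm Z3 also runs from the junction to ground. They appear in parallel: Z3 || Z2 = 0 + j601.6 Ω.
Step 4 — Series with input arm Z1: Z_in = Z1 + (Z3 || Z2) = 182 + j601.6 Ω = 628.5∠73.2° Ω.
Step 5 — Source phasor: V = 137∠-24.9° V = 124.3 - j57.68 V.
Step 6 — Ohm's law: I = V / Z_total = (124.3 - j57.68) / (182 + j601.6) = -0.03059 - j0.2158 A.
Step 7 — Convert to polar: |I| = 0.218 A, ∠I = -98.1°.

I = 0.218∠-98.1° A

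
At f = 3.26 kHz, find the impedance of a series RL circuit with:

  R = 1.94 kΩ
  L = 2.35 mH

Step 1 — Angular frequency: ω = 2π·f = 2π·3260 = 2.048e+04 rad/s.
Step 2 — Component impedances:
  R: Z = R = 1940 Ω
  L: Z = jωL = j·2.048e+04·0.00235 = 0 + j48.14 Ω
Step 3 — Series combination: Z_total = R + L = 1940 + j48.14 Ω = 1941∠1.4° Ω.

Z = 1940 + j48.14 Ω = 1941∠1.4° Ω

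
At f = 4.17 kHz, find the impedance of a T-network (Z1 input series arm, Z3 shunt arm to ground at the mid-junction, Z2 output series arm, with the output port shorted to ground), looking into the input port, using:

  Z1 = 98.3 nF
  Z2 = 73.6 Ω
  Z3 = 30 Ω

Step 1 — Angular frequency: ω = 2π·f = 2π·4170 = 2.62e+04 rad/s.
Step 2 — Component impedances:
  Z1: Z = 1/(jωC) = -j/(ω·C) = 0 - j388.3 Ω
  Z2: Z = R = 73.6 Ω
  Z3: Z = R = 30 Ω
Step 3 — With the output port shorted to ground, the output series arm Z2 runs from the junction to ground; the shunt arm Z3 also runs from the junction to ground. They appear in parallel: Z3 || Z2 = 21.31 Ω.
Step 4 — Series with input arm Z1: Z_in = Z1 + (Z3 || Z2) = 21.31 - j388.3 Ω = 388.9∠-86.9° Ω.

Z = 21.31 - j388.3 Ω = 388.9∠-86.9° Ω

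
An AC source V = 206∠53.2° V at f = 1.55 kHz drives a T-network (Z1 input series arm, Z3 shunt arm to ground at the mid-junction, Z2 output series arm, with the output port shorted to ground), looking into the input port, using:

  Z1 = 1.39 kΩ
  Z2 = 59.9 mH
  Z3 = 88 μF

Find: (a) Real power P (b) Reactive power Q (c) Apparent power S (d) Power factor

Step 1 — Angular frequency: ω = 2π·f = 2π·1550 = 9739 rad/s.
Step 2 — Component impedances:
  Z1: Z = R = 1390 Ω
  Z2: Z = jωL = j·9739·0.0599 = 0 + j583.4 Ω
  Z3: Z = 1/(jωC) = -j/(ω·C) = 0 - j1.167 Ω
Step 3 — With the output port shorted to ground, the output series arm Z2 runs from the junction to ground; the shunt arm Z3 also runs from the junction to ground. They appear in parallel: Z3 || Z2 = 0 - j1.169 Ω.
Step 4 — Series with input arm Z1: Z_in = Z1 + (Z3 || Z2) = 1390 - j1.169 Ω = 1390∠-0.0° Ω.
Step 5 — Source phasor: V = 206∠53.2° V = 123.4 + j165 V.
Step 6 — Current: I = V / Z = 0.08868 + j0.1187 A = 0.1482∠53.2° A.
Step 7 — Complex power: S = V·I* = 30.53 - j0.02568 VA.
Step 8 — Real power: P = Re(S) = 30.53 W.
Step 9 — Reactive power: Q = Im(S) = -0.02568 VAR.
Step 10 — Apparent power: |S| = 30.53 VA.
Step 11 — Power factor: PF = P/|S| = 1 (leading).

(a) P = 30.53 W  (b) Q = -0.02568 VAR  (c) S = 30.53 VA  (d) PF = 1 (leading)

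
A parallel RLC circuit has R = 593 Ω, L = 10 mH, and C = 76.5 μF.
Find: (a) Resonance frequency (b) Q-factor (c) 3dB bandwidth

Step 1 — Resonance: ω₀ = 1/√(LC) = 1/√(0.01·7.65e-05) = 1143 rad/s.
Step 2 — f₀ = ω₀/(2π) = 182 Hz.
Step 3 — Parallel Q: Q = R/(ω₀L) = 593/(1143·0.01) = 51.87.
Step 4 — Bandwidth: Δω = ω₀/Q = 22.04 rad/s; BW = Δω/(2π) = 3.508 Hz.

(a) f₀ = 182 Hz  (b) Q = 51.87  (c) BW = 3.508 Hz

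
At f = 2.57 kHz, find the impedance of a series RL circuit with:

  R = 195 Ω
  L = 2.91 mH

Step 1 — Angular frequency: ω = 2π·f = 2π·2570 = 1.615e+04 rad/s.
Step 2 — Component impedances:
  R: Z = R = 195 Ω
  L: Z = jωL = j·1.615e+04·0.00291 = 0 + j46.99 Ω
Step 3 — Series combination: Z_total = R + L = 195 + j46.99 Ω = 200.6∠13.5° Ω.

Z = 195 + j46.99 Ω = 200.6∠13.5° Ω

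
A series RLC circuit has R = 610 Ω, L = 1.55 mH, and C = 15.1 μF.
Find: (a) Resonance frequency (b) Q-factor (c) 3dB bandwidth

Step 1 — Resonance condition Im(Z)=0 gives ω₀ = 1/√(LC).
Step 2 — ω₀ = 1/√(0.00155·1.51e-05) = 6537 rad/s.
Step 3 — f₀ = ω₀/(2π) = 1040 Hz.
Step 4 — Series Q: Q = ω₀L/R = 6537·0.00155/610 = 0.01661.
Step 5 — 3dB bandwidth: Δω = ω₀/Q = 3.935e+05 rad/s; BW = Δω/(2π) = 6.264e+04 Hz.

(a) f₀ = 1040 Hz  (b) Q = 0.01661  (c) BW = 6.264e+04 Hz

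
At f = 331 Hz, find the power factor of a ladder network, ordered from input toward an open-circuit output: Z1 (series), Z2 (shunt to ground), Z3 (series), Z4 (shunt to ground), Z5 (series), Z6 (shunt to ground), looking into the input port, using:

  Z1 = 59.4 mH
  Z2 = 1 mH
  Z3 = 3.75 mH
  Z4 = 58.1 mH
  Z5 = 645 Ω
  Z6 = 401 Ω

Step 1 — Angular frequency: ω = 2π·f = 2π·331 = 2080 rad/s.
Step 2 — Component impedances:
  Z1: Z = jωL = j·2080·0.0594 = 0 + j123.5 Ω
  Z2: Z = jωL = j·2080·0.001 = 0 + j2.08 Ω
  Z3: Z = jωL = j·2080·0.00375 = 0 + j7.799 Ω
  Z4: Z = jωL = j·2080·0.0581 = 0 + j120.8 Ω
  Z5: Z = R = 645 Ω
  Z6: Z = R = 401 Ω
Step 3 — Ladder network (open output): work backward from the far end, alternating series and parallel combinations. Z_in = 0.003533 + j125.6 Ω = 125.6∠90.0° Ω.
Step 4 — Power factor: PF = cos(φ) = Re(Z)/|Z| = 0.0035334/125.58 = 2.814e-05.
Step 5 — Type: Im(Z) = 125.6 ⇒ lagging (phase φ = 90.0°).

PF = 2.814e-05 (lagging, φ = 90.0°)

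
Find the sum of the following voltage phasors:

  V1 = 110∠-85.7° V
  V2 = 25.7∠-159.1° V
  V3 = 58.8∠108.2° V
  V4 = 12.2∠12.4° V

Step 1 — Convert each phasor to rectangular form:
  V1 = 110·(cos(-85.7°) + j·sin(-85.7°)) = 8.248 - j109.7 V
  V2 = 25.7·(cos(-159.1°) + j·sin(-159.1°)) = -24.01 - j9.168 V
  V3 = 58.8·(cos(108.2°) + j·sin(108.2°)) = -18.37 + j55.86 V
  V4 = 12.2·(cos(12.4°) + j·sin(12.4°)) = 11.92 + j2.62 V
Step 2 — Sum components: V_total = -22.21 - j60.38 V.
Step 3 — Convert to polar: |V_total| = 64.34 V, ∠V_total = -110.2°.

V_total = 64.34∠-110.2° V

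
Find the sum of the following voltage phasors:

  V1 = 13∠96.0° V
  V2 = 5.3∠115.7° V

Step 1 — Convert each phasor to rectangular form:
  V1 = 13·(cos(96.0°) + j·sin(96.0°)) = -1.359 + j12.93 V
  V2 = 5.3·(cos(115.7°) + j·sin(115.7°)) = -2.298 + j4.776 V
Step 2 — Sum components: V_total = -3.657 + j17.7 V.
Step 3 — Convert to polar: |V_total| = 18.08 V, ∠V_total = 101.7°.

V_total = 18.08∠101.7° V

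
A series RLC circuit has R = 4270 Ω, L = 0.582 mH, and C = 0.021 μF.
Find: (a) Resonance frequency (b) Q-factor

Step 1 — Resonance condition Im(Z)=0 gives ω₀ = 1/√(LC).
Step 2 — ω₀ = 1/√(0.000582·2.1e-08) = 2.86e+05 rad/s.
Step 3 — f₀ = ω₀/(2π) = 4.552e+04 Hz.
Step 4 — Series Q: Q = ω₀L/R = 2.86e+05·0.000582/4270 = 0.03899.

(a) f₀ = 4.552e+04 Hz  (b) Q = 0.03899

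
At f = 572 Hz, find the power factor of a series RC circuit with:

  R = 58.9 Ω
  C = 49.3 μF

Step 1 — Angular frequency: ω = 2π·f = 2π·572 = 3594 rad/s.
Step 2 — Component impedances:
  R: Z = R = 58.9 Ω
  C: Z = 1/(jωC) = -j/(ω·C) = 0 - j5.644 Ω
Step 3 — Series combination: Z_total = R + C = 58.9 - j5.644 Ω = 59.17∠-5.5° Ω.
Step 4 — Power factor: PF = cos(φ) = Re(Z)/|Z| = 58.9/59.17 = 0.9954.
Step 5 — Type: Im(Z) = -5.644 ⇒ leading (phase φ = -5.5°).

PF = 0.9954 (leading, φ = -5.5°)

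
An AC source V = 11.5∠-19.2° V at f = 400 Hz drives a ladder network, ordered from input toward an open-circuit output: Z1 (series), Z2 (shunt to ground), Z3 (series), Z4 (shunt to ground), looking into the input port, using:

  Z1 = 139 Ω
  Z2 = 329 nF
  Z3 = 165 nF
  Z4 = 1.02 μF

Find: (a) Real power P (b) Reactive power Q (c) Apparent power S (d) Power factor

Step 1 — Angular frequency: ω = 2π·f = 2π·400 = 2513 rad/s.
Step 2 — Component impedances:
  Z1: Z = R = 139 Ω
  Z2: Z = 1/(jωC) = -j/(ω·C) = 0 - j1209 Ω
  Z3: Z = 1/(jωC) = -j/(ω·C) = 0 - j2411 Ω
  Z4: Z = 1/(jωC) = -j/(ω·C) = 0 - j390.1 Ω
Step 3 — Ladder network (open output): work backward from the far end, alternating series and parallel combinations. Z_in = 139 - j844.7 Ω = 856.1∠-80.7° Ω.
Step 4 — Source phasor: V = 11.5∠-19.2° V = 10.86 - j3.782 V.
Step 5 — Current: I = V / Z = 0.006419 + j0.0118 A = 0.01343∠61.5° A.
Step 6 — Complex power: S = V·I* = 0.02508 - j0.1524 VA.
Step 7 — Real power: P = Re(S) = 0.02508 W.
Step 8 — Reactive power: Q = Im(S) = -0.1524 VAR.
Step 9 — Apparent power: |S| = 0.1545 VA.
Step 10 — Power factor: PF = P/|S| = 0.1624 (leading).

(a) P = 0.02508 W  (b) Q = -0.1524 VAR  (c) S = 0.1545 VA  (d) PF = 0.1624 (leading)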